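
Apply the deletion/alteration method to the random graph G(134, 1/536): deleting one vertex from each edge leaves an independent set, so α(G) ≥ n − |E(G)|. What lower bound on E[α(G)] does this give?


E[|E(G)|] = C(134, 2)·p = 8911 · (1/536) = 133/8.
E[α(G)] ≥ n − E[|E(G)|] = 134 − 133/8 = 939/8.
Numerically: ≈ 117.3750.
(This is only a lower bound; the true E[α(G)] may be larger.)

E[α(G)] ≥ 939/8 ≈ 117.3750.


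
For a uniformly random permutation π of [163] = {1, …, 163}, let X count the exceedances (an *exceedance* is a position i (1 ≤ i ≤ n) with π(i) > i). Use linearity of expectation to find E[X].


Write X = Σ_{i=1}^{163} X_i, where X_i = 1_{π(i) > i}.
For each fixed i, π(i) is uniform over {1, …, 163} (marginal of a uniform permutation), so P[π(i) > i] = (n − i)/n. Summing: Σ_{i=1}^{163} (n − i)/n = (0 + 1 + … + 162)/163 = 163(163 − 1)/(2·163) = (163 − 1)/2.
Hence E[X] = Σ_{i=1}^{163} (163 − i)/163 = 81 ≈ 81.00000.

E[X] = 81 = 81.00000.


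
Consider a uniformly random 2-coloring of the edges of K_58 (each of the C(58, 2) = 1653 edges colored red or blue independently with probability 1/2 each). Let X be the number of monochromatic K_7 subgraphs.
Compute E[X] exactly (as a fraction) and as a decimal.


Let X = Σ_S X_S over the C(58, 7) = 300674088 subsets S of size 7, where X_S = 1 if the K_7 on S is monochromatic.
For a fixed S, the K_7 on S has C(7, 2) = 21 edges. P[all 21 edges red] = (1/2)^21, and likewise for blue, so P[monochromatic] = 2·(1/2)^21 = 2^{1 − 21} = 1/1048576.
By linearity: E[X] = C(58, 7) · 2^{1 − 21} = 300674088 · 1/1048576 = 37584261/131072.
Numerically: E[X] ≈ 286.745155.

E[X] = C(58,7)·2^(1−C(7,2)) = 37584261/131072 ≈ 286.745155.


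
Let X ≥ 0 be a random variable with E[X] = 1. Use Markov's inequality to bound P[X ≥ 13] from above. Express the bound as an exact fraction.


μ = E[X] = 1, a = 13.
Markov: P[X ≥ 13] ≤ μ/a = (1)/13 = 1/13.
Numerically: ≈ 0.07692.
(Since a = 13 > μ = 1.00000, the bound 1/13 is < 1 and informative.)

P[X ≥ 13] ≤ 1/13 ≈ 0.07692.


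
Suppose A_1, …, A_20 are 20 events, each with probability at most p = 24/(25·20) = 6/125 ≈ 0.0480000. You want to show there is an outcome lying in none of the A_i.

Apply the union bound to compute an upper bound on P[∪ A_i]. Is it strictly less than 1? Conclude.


Union bound: P[∪_{i=1}^{20} A_i] ≤ Σ_i P[A_i] ≤ 20·p = 20·(6/125) = 24/25.
Numerically: 24/25 ≈ 0.9600000.
Is 24/25 < 1? YES.
Since P[∪ A_i] ≤ 24/25 < 1, the complement has P[∩ A_i^c] ≥ 1 − 24/25 = 1/25 > 0, so some outcome avoids every A_i.

20·p = 24/25 ≈ 0.9600000; existence CERTIFIED by the union bound.


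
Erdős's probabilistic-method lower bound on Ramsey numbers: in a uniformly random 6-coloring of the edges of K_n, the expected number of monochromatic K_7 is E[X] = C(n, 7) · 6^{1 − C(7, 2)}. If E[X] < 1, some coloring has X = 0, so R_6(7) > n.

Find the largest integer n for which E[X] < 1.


We need C(n, 7) · 6^{1 − 21} < 1, i.e. C(n, 7) < 6^{21 − 1} = 3656158440062976.
Check values of n near the boundary:
  n = 562: C(562, 7) = 3384017972944752; 3384017972944752 < 3656158440062976? YES
  n = 563: C(563, 7) = 3426622515769596; 3426622515769596 < 3656158440062976? YES
  n = 564: C(564, 7) = 3469685994423792; 3469685994423792 < 3656158440062976? YES
  n = 565: C(565, 7) = 3513212521235560; 3513212521235560 < 3656158440062976? YES
  n = 566: C(566, 7) = 3557206237959440; 3557206237959440 < 3656158440062976? YES
  n = 567: C(567, 7) = 3601671315933933; 3601671315933933 < 3656158440062976? YES
  n = 568: C(568, 7) = 3646611956239704; 3646611956239704 < 3656158440062976? YES
  n = 569: C(569, 7) = 3692032389858348; 3692032389858348 < 3656158440062976? NO
The largest n with C(n, 7) < 3656158440062976 is n = 568 (where E[X] = 16882462760369/16926659444736 ≈ 0.99739). Hence R_6(7) > 568, i.e. R_6(7) ≥ 569.

Largest n = 568; hence R_6(7) > 568.


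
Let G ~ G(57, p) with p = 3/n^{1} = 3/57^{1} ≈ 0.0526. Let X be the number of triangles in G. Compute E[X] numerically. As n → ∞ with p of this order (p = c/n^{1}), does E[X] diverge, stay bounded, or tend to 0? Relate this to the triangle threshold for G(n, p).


Number of potential triangles: C(57, 3) = 29260.
Each occurs with probability p³ ≈ (0.0526)³ ≈ 1.45794e-04.
By linearity: E[X] = C(57, 3)·p³ ≈ 29260 · 1.45794e-04 ≈ 4.266.
Here α = 1, so p = 3/n is exactly at the triangle threshold p ~ 1/n. Asymptotically E[X] → c³/6 = 3³/6 = 9/2 ≈ 4.500, a bounded constant. In this regime the triangle count is asymptotically Poisson(c³/6).

E[X] ≈ 4.266; in regime p = Θ(1/n^{1}) E[X] stays bounded (at the triangle threshold p ~ 1/n).


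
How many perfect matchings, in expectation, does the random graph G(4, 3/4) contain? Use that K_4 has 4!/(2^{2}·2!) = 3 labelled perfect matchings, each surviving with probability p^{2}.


K_4 has 4!/(2^{2}·2!) = 3 labelled perfect matchings.
For each such perfect matching H, let X_H = 1 if all 2 edges of H are present in G. Then P[X_H = 1] = p^{2} = (3/4)^{2} = 9/16.
By linearity of expectation: E[X] = Σ_H E[X_H] = 3 · p^{2} = 3 · 9/16 = 27/16.
Numerically: E[X] ≈ 1.688.

E[X] = 3 · (3/4)^{2} = 27/16 ≈ 1.688.


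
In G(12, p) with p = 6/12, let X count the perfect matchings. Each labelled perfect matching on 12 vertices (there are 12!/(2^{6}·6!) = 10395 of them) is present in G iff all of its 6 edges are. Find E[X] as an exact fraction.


K_12 has 12!/(2^{6}·6!) = 10395 labelled perfect matchings.
For each such perfect matching H, let X_H = 1 if all 6 edges of H are present in G. Then P[X_H = 1] = p^{6} = (1/2)^{6} = 1/64.
By linearity of expectation: E[X] = Σ_H E[X_H] = 10395 · p^{6} = 10395 · 1/64 = 10395/64.
Numerically: E[X] ≈ 162.42.

E[X] = 10395 · (1/2)^{6} = 10395/64 ≈ 162.42.


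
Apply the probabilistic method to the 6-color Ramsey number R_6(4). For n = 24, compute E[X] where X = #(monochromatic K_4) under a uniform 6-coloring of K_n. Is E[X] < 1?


E[X] = C(24, 4) · 6^{1 − 6} = 10626 · 6^{−5} = 10626/7776.
As a reduced fraction: E[X] = 1771/1296 ≈ 1.366512.
Is E[X] < 1? NO.
Since E[X] ≥ 1, the first-moment bound is inconclusive at n = 24; it does NOT by itself certify R_6(4) > 24.

E[X] = 1771/1296 ≈ 1.366512; E[X] ≥ 1; first-moment method inconclusive here.


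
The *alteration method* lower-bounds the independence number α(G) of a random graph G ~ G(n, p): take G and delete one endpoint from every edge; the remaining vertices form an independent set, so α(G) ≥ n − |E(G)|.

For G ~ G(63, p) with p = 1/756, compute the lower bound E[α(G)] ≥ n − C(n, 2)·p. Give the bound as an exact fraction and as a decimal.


E[|E(G)|] = C(63, 2)·p = 1953 · (1/756) = 31/12.
E[α(G)] ≥ n − E[|E(G)|] = 63 − 31/12 = 725/12.
Numerically: ≈ 60.416667.
(This is only a lower bound; the true E[α(G)] may be larger.)

E[α(G)] ≥ 725/12 ≈ 60.416667.


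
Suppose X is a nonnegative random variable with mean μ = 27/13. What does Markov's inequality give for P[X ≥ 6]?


μ = E[X] = 27/13, a = 6.
Markov: P[X ≥ 6] ≤ μ/a = (27/13)/6 = 9/26.
Numerically: ≈ 0.34615.
(Since a = 6 > μ = 2.07692, the bound 9/26 is < 1 and informative.)

P[X ≥ 6] ≤ 9/26 ≈ 0.34615.


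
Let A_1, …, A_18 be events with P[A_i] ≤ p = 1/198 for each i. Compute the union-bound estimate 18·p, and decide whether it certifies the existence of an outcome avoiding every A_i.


Union bound: P[∪_{i=1}^{18} A_i] ≤ Σ_i P[A_i] ≤ 18·p = 18·(1/198) = 1/11.
Numerically: 1/11 ≈ 0.0909.
Is 1/11 < 1? YES.
Since P[∪ A_i] ≤ 1/11 < 1, the complement has P[∩ A_i^c] ≥ 1 − 1/11 = 10/11 > 0, so some outcome avoids every A_i.

18·p = 1/11 ≈ 0.0909; existence CERTIFIED by the union bound.


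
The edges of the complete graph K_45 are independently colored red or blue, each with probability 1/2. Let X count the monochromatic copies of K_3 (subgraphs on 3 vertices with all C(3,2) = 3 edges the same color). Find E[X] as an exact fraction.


Let X = Σ_S X_S over the C(45, 3) = 14190 subsets S of size 3, where X_S = 1 if the K_3 on S is monochromatic.
For a fixed S, the K_3 on S has C(3, 2) = 3 edges. P[all 3 edges red] = (1/2)^3, and likewise for blue, so P[monochromatic] = 2·(1/2)^3 = 2^{1 − 3} = 1/4.
By linearity: E[X] = C(45, 3) · 2^{1 − 3} = 14190 · 1/4 = 7095/2.
Numerically: E[X] ≈ 3547.50000.

E[X] = C(45,3)·2^(1−C(3,2)) = 7095/2 ≈ 3547.50000.


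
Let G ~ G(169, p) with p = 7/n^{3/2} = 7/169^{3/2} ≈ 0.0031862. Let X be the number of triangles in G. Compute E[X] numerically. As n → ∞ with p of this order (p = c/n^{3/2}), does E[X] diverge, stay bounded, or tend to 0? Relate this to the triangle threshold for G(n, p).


Number of potential triangles: C(169, 3) = 790244.
Each occurs with probability p³ ≈ (0.0031862)³ ≈ 3.2344761e-08.
By linearity: E[X] = C(169, 3)·p³ ≈ 790244 · 3.2344761e-08 ≈ 0.02556.
Since α = 3/2 > 1, p = c/n^{3/2} = o(1/n) is below the triangle threshold p ~ 1/n. Asymptotically E[X] ~ (c³/6)·n^{3(1−α)} = (7³/6)·n^{-1.5} → 0, so by Markov's inequality G has no triangles w.h.p.

E[X] ≈ 0.02556; in regime p = Θ(1/n^{3/2}) E[X] tends to 0 (below the triangle threshold p ~ 1/n).


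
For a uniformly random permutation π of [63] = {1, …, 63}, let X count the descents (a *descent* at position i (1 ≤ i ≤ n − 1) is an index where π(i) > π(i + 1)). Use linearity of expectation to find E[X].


Write X = Σ X_I over i = 1, …, 62, with X_I the indicator of one descent.
There are 62 indicators.
For each fixed i, the pair (π(i), π(i+1)) is a uniformly random ordered pair of distinct values from {1, …, 63}; by symmetry P[π(i) > π(i+1)] = 1/2.
By linearity: E[X] = 62 · (1/2) = (63 − 1) · (1/2) = 31 ≈ 31.000000.

E[X] = 31 = 31.000000.


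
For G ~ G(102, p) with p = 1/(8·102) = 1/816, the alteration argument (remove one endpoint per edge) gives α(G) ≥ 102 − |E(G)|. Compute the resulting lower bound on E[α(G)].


E[|E(G)|] = C(102, 2)·p = 5151 · (1/816) = 101/16.
E[α(G)] ≥ n − E[|E(G)|] = 102 − 101/16 = 1531/16.
Numerically: ≈ 95.688.
(This is only a lower bound; the true E[α(G)] may be larger.)

E[α(G)] ≥ 1531/16 ≈ 95.688.


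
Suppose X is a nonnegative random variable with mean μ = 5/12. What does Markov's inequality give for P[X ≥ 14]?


μ = E[X] = 5/12, a = 14.
Markov: P[X ≥ 14] ≤ μ/a = (5/12)/14 = 5/168.
Numerically: ≈ 0.02976.
(Since a = 14 > μ = 0.41667, the bound 5/168 is < 1 and informative.)

P[X ≥ 14] ≤ 5/168 ≈ 0.02976.


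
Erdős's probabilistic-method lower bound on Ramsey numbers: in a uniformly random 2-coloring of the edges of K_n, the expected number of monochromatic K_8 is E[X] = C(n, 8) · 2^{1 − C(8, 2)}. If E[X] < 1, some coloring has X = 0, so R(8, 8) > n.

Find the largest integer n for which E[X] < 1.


We need C(n, 8) · 2^{1 − 28} < 1, i.e. C(n, 8) < 2^{28 − 1} = 134217728.
Check values of n near the boundary:
  n = 39: C(39, 8) = 61523748; 61523748 < 134217728? YES
  n = 40: C(40, 8) = 76904685; 76904685 < 134217728? YES
  n = 41: C(41, 8) = 95548245; 95548245 < 134217728? YES
  n = 42: C(42, 8) = 118030185; 118030185 < 134217728? YES
  n = 43: C(43, 8) = 145008513; 145008513 < 134217728? NO
The largest n with C(n, 8) < 134217728 is n = 42 (where E[X] = 118030185/134217728 ≈ 0.8793934). Hence R(8, 8) > 42, i.e. R(8, 8) ≥ 43.

Largest n = 42; hence R(8, 8) > 42.


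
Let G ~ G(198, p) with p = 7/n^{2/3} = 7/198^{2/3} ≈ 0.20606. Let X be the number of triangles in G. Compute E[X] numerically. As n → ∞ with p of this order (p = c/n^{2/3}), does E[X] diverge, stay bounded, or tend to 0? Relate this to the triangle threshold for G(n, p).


Number of potential triangles: C(198, 3) = 1274196.
Each occurs with probability p³ ≈ (0.20606)³ ≈ 8.7491072e-03.
By linearity: E[X] = C(198, 3)·p³ ≈ 1274196 · 8.7491072e-03 ≈ 11148.07744.
Since α = 2/3 < 1, p = c/n^{2/3} ≫ 1/n is above the triangle threshold p ~ 1/n. Asymptotically E[X] ~ (c³/6)·n^{3(1−α)} = (7³/6)·n^{1} → ∞; triangles are abundant w.h.p.

E[X] ≈ 11148.07744; in regime p = Θ(1/n^{2/3}) E[X] diverges (above the triangle threshold p ~ 1/n).


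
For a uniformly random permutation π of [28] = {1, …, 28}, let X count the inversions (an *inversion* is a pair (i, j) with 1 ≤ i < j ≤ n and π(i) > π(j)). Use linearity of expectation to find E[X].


Write X = Σ X_I over the C(28, 2) = 378 pairs i < j, with X_I the indicator of one inversion.
There are 378 indicators.
For each fixed pair i < j, the values π(i) and π(j) are two distinct elements of {1, …, 28} in uniformly random order; by symmetry P[π(i) > π(j)] = 1/2.
By linearity: E[X] = 378 · (1/2) = C(28, 2) · (1/2) = 378/2 = 189 ≈ 189.0000.

E[X] = 189 = 189.0000.


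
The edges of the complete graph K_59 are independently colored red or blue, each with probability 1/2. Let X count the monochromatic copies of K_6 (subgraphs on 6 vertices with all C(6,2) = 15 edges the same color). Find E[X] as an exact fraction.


Let X = Σ_S X_S over the C(59, 6) = 45057474 subsets S of size 6, where X_S = 1 if the K_6 on S is monochromatic.
For a fixed S, the K_6 on S has C(6, 2) = 15 edges. P[all 15 edges red] = (1/2)^15, and likewise for blue, so P[monochromatic] = 2·(1/2)^15 = 2^{1 − 15} = 1/16384.
By linearity of expectation: E[X] = C(59, 6) · 2^{1 − 15} = 45057474 · 1/16384 = 22528737/8192.
Numerically: E[X] ≈ 2750.08997.

E[X] = C(59,6)·2^(1−C(6,2)) = 22528737/8192 ≈ 2750.08997.


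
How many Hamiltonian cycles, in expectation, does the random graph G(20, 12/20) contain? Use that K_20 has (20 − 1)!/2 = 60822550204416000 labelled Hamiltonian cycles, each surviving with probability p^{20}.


K_20 has (20 − 1)!/2 = 60822550204416000 labelled Hamiltonian cycles.
For each such Hamiltonian cycle H, let X_H = 1 if all 20 edges of H are present in G. Then P[X_H = 1] = p^{20} = (3/5)^{20} = 3486784401/95367431640625.
Summing the indicators: E[X] = Σ_H E[X_H] = 60822550204416000 · p^{20} = 60822550204416000 · 3486784401/95367431640625 = 1696600954254376560918528/762939453125.
Numerically: E[X] ≈ 2.224e+12.

E[X] = 60822550204416000 · (3/5)^{20} = 1696600954254376560918528/762939453125 ≈ 2.224e+12.


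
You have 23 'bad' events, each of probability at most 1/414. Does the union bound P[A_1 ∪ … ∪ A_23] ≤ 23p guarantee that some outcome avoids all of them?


Union bound: P[∪_{i=1}^{23} A_i] ≤ Σ_i P[A_i] ≤ 23·p = 23·(1/414) = 1/18.
Numerically: 1/18 ≈ 0.055556.
Is 1/18 < 1? YES.
Since P[∪ A_i] ≤ 1/18 < 1, the complement has P[∩ A_i^c] ≥ 1 − 1/18 = 17/18 > 0, so some outcome avoids every A_i.

23·p = 1/18 ≈ 0.055556; existence CERTIFIED by the union bound.


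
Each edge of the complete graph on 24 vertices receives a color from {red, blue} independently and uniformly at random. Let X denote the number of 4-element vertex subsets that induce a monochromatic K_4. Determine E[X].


Let X = Σ_S X_S over the C(24, 4) = 10626 subsets S of size 4, where X_S = 1 if the K_4 on S is monochromatic.
For a fixed S, the K_4 on S has C(4, 2) = 6 edges. P[all 6 edges red] = (1/2)^6, and likewise for blue, so P[monochromatic] = 2·(1/2)^6 = 2^{1 − 6} = 1/32.
By linearity: E[X] = C(24, 4) · 2^{1 − 6} = 10626 · 1/32 = 5313/16.
Numerically: E[X] ≈ 332.06250.

E[X] = C(24,4)·2^(1−C(4,2)) = 5313/16 ≈ 332.06250.


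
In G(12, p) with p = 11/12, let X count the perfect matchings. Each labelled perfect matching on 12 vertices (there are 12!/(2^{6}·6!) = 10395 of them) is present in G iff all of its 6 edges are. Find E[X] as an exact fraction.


K_12 has 12!/(2^{6}·6!) = 10395 labelled perfect matchings.
For each such perfect matching H, let X_H = 1 if all 6 edges of H are present in G. Then P[X_H = 1] = p^{6} = (11/12)^{6} = 1771561/2985984.
By linearity of expectation: E[X] = Σ_H E[X_H] = 10395 · p^{6} = 10395 · 1771561/2985984 = 682050985/110592.
Numerically: E[X] ≈ 6167.27.

E[X] = 10395 · (11/12)^{6} = 682050985/110592 ≈ 6167.27.


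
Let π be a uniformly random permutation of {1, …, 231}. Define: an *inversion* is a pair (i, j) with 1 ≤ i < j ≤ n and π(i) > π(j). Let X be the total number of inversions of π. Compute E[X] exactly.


Write X = Σ X_I over the C(231, 2) = 26565 pairs i < j, with X_I the indicator of one inversion.
There are 26565 indicators.
For each fixed pair i < j, the values π(i) and π(j) are two distinct elements of {1, …, 231} in uniformly random order; by symmetry P[π(i) > π(j)] = 1/2.
By linearity: E[X] = 26565 · (1/2) = C(231, 2) · (1/2) = 26565/2 = 26565/2 ≈ 13282.5000.

E[X] = 26565/2 = 13282.5000.


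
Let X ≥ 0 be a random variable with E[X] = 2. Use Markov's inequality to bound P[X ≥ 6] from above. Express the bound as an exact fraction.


μ = E[X] = 2, a = 6.
Markov: P[X ≥ 6] ≤ μ/a = (2)/6 = 1/3.
Numerically: ≈ 0.333.
(Since a = 6 > μ = 2.000, the bound 1/3 is < 1 and informative.)

P[X ≥ 6] ≤ 1/3 ≈ 0.333.


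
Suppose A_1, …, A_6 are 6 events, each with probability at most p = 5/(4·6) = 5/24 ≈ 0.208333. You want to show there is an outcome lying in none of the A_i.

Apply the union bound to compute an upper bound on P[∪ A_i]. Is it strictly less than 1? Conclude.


Union bound: P[∪_{i=1}^{6} A_i] ≤ Σ_i P[A_i] ≤ 6·p = 6·(5/24) = 5/4.
Numerically: 5/4 ≈ 1.250000.
Is 5/4 < 1? NO.
Since the bound 5/4 is ≥ 1, the union bound is uninformative here; it does NOT by itself certify existence.

6·p = 5/4 ≈ 1.250000; existence NOT certified by the union bound.


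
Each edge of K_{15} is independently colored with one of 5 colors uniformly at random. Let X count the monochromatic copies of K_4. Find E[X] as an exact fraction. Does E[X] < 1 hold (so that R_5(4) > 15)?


E[X] = C(15, 4) · 5^{1 − 6} = 1365 · 5^{−5} = 1365/3125.
As a reduced fraction: E[X] = 273/625 ≈ 0.437.
Is E[X] < 1? YES.
Since E[X] < 1, there exists a 5-coloring of K_{15} with no monochromatic K_4; hence R_5(4) > 15.

E[X] = 273/625 ≈ 0.437; E[X] < 1, so R_5(4) > 15.


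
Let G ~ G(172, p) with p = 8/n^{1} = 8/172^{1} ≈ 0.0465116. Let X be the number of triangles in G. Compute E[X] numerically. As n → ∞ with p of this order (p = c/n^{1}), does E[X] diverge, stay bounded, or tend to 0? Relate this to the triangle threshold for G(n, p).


Number of potential triangles: C(172, 3) = 833340.
Each occurs with probability p³ ≈ (0.0465116)³ ≈ 1.00620071e-04.
By linearity: E[X] = C(172, 3)·p³ ≈ 833340 · 1.00620071e-04 ≈ 83.850730.
Here α = 1, so p = 8/n is exactly at the triangle threshold p ~ 1/n. Asymptotically E[X] → c³/6 = 8³/6 = 256/3 ≈ 85.333333, a bounded constant. In this regime the triangle count is asymptotically Poisson(c³/6).

E[X] ≈ 83.850730; in regime p = Θ(1/n^{1}) E[X] stays bounded (at the triangle threshold p ~ 1/n).


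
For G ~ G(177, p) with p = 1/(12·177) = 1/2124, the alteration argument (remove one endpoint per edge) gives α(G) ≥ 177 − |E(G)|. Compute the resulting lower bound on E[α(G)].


E[|E(G)|] = C(177, 2)·p = 15576 · (1/2124) = 22/3.
E[α(G)] ≥ n − E[|E(G)|] = 177 − 22/3 = 509/3.
Numerically: ≈ 169.6667.
(This is only a lower bound; the true E[α(G)] may be larger.)

E[α(G)] ≥ 509/3 ≈ 169.6667.


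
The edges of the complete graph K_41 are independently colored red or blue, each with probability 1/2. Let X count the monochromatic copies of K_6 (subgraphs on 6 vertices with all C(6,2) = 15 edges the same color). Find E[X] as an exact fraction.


Let X = Σ_S X_S over the C(41, 6) = 4496388 subsets S of size 6, where X_S = 1 if the K_6 on S is monochromatic.
For a fixed S, the K_6 on S has C(6, 2) = 15 edges. P[all 15 edges red] = (1/2)^15, and likewise for blue, so P[monochromatic] = 2·(1/2)^15 = 2^{1 − 15} = 1/16384.
By linearity: E[X] = C(41, 6) · 2^{1 − 15} = 4496388 · 1/16384 = 1124097/4096.
Numerically: E[X] ≈ 274.438.

E[X] = C(41,6)·2^(1−C(6,2)) = 1124097/4096 ≈ 274.438.


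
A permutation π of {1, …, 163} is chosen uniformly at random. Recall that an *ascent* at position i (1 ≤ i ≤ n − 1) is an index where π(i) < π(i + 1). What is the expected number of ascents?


Write X = Σ X_I over i = 1, …, 162, with X_I the indicator of one ascent.
There are 162 indicators.
For each fixed i, the pair (π(i), π(i+1)) is a uniformly random ordered pair of distinct values from {1, …, 163}; by symmetry P[π(i) < π(i+1)] = 1/2.
By linearity: E[X] = 162 · (1/2) = (163 − 1) · (1/2) = 81 ≈ 81.00000.

E[X] = 81 = 81.00000.


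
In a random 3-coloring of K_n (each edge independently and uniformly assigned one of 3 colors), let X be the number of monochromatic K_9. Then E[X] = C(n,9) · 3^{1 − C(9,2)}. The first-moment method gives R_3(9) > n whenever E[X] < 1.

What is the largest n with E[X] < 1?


We need C(n, 9) · 3^{1 − 36} < 1, i.e. C(n, 9) < 3^{36 − 1} = 50031545098999707.
Check values of n near the boundary:
  n = 295: C(295, 9) = 41221140106119260; 41221140106119260 < 50031545098999707? YES
  n = 296: C(296, 9) = 42513789098994080; 42513789098994080 < 50031545098999707? YES
  n = 297: C(297, 9) = 43842345008337645; 43842345008337645 < 50031545098999707? YES
  n = 298: C(298, 9) = 45207677551849890; 45207677551849890 < 50031545098999707? YES
  n = 299: C(299, 9) = 46610674441390059; 46610674441390059 < 50031545098999707? YES
  n = 300: C(300, 9) = 48052241692154700; 48052241692154700 < 50031545098999707? YES
  n = 301: C(301, 9) = 49533303936090975; 49533303936090975 < 50031545098999707? YES
  n = 302: C(302, 9) = 51054804739588650; 51054804739588650 < 50031545098999707? NO
  n = 303: C(303, 9) = 52617706925494425; 52617706925494425 < 50031545098999707? NO
  n = 304: C(304, 9) = 54222992899492560; 54222992899492560 < 50031545098999707? NO
The largest n with C(n, 9) < 50031545098999707 is n = 301 (where E[X] = 16511101312030325/16677181699666569 ≈ 0.9900). Hence R_3(9) > 301, i.e. R_3(9) ≥ 302.

Largest n = 301; hence R_3(9) > 301.


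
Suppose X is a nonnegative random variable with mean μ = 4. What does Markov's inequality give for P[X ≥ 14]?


μ = E[X] = 4, a = 14.
Markov: P[X ≥ 14] ≤ μ/a = (4)/14 = 2/7.
Numerically: ≈ 0.2857.
(Since a = 14 > μ = 4.0000, the bound 2/7 is < 1 and informative.)

P[X ≥ 14] ≤ 2/7 ≈ 0.2857.


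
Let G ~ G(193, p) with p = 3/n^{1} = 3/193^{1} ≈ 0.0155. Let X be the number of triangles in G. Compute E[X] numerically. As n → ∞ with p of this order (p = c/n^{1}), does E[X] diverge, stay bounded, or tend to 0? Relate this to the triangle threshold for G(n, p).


Number of potential triangles: C(193, 3) = 1179616.
Each occurs with probability p³ ≈ (0.0155)³ ≈ 3.75571e-06.
By linearity: E[X] = C(193, 3)·p³ ≈ 1179616 · 3.75571e-06 ≈ 4.430.
Here α = 1, so p = 3/n is exactly at the triangle threshold p ~ 1/n. Asymptotically E[X] → c³/6 = 3³/6 = 9/2 ≈ 4.500, a bounded constant. In this regime the triangle count is asymptotically Poisson(c³/6).

E[X] ≈ 4.430; in regime p = Θ(1/n^{1}) E[X] stays bounded (at the triangle threshold p ~ 1/n).


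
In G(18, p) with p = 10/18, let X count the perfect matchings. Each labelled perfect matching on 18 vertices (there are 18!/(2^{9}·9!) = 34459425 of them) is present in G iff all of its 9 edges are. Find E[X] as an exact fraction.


K_18 has 18!/(2^{9}·9!) = 34459425 labelled perfect matchings.
For each such perfect matching H, let X_H = 1 if all 9 edges of H are present in G. Then P[X_H = 1] = p^{9} = (5/9)^{9} = 1953125/387420489.
By linearity: E[X] = Σ_H E[X_H] = 34459425 · p^{9} = 34459425 · 1953125/387420489 = 830908203125/4782969.
Numerically: E[X] ≈ 1.74e+05.

E[X] = 34459425 · (5/9)^{9} = 830908203125/4782969 ≈ 1.74e+05.


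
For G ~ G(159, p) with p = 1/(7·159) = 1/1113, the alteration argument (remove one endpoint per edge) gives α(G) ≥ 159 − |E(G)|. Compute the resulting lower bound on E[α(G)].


E[|E(G)|] = C(159, 2)·p = 12561 · (1/1113) = 79/7.
E[α(G)] ≥ n − E[|E(G)|] = 159 − 79/7 = 1034/7.
Numerically: ≈ 147.714.
(This is only a lower bound; the true E[α(G)] may be larger.)

E[α(G)] ≥ 1034/7 ≈ 147.714.


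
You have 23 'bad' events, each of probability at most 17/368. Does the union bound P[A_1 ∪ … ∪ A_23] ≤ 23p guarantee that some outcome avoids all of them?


Union bound: P[∪_{i=1}^{23} A_i] ≤ Σ_i P[A_i] ≤ 23·p = 23·(17/368) = 17/16.
Numerically: 17/16 ≈ 1.062500.
Is 17/16 < 1? NO.
Since the bound 17/16 is ≥ 1, the union bound is uninformative here; it does NOT by itself certify existence.

23·p = 17/16 ≈ 1.062500; existence NOT certified by the union bound.


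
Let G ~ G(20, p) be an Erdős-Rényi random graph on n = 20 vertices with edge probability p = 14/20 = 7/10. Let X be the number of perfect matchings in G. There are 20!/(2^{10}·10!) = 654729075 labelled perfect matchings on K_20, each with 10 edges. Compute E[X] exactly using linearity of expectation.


K_20 has 20!/(2^{10}·10!) = 654729075 labelled perfect matchings.
For each such perfect matching H, let X_H = 1 if all 10 edges of H are present in G. Then P[X_H = 1] = p^{10} = (7/10)^{10} = 282475249/10000000000.
By linearity: E[X] = Σ_H E[X_H] = 654729075 · p^{10} = 654729075 · 282475249/10000000000 = 7397790339526587/400000000.
Numerically: E[X] ≈ 1.84945e+07.

E[X] = 654729075 · (7/10)^{10} = 7397790339526587/400000000 ≈ 1.84945e+07.


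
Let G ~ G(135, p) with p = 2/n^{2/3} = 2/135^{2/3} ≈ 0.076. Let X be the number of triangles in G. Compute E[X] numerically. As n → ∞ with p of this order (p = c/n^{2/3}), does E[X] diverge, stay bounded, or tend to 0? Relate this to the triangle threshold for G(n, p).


Number of potential triangles: C(135, 3) = 400995.
Each occurs with probability p³ ≈ (0.076)³ ≈ 4.389575e-04.
By linearity: E[X] = C(135, 3)·p³ ≈ 400995 · 4.389575e-04 ≈ 176.0198.
Since α = 2/3 < 1, p = c/n^{2/3} ≫ 1/n is above the triangle threshold p ~ 1/n. Asymptotically E[X] ~ (c³/6)·n^{3(1−α)} = (2³/6)·n^{1} → ∞; triangles are abundant w.h.p.

E[X] ≈ 176.0198; in regime p = Θ(1/n^{2/3}) E[X] diverges (above the triangle threshold p ~ 1/n).


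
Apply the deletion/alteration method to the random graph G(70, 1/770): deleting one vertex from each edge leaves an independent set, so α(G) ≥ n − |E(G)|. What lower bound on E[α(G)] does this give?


E[|E(G)|] = C(70, 2)·p = 2415 · (1/770) = 69/22.
E[α(G)] ≥ n − E[|E(G)|] = 70 − 69/22 = 1471/22.
Numerically: ≈ 66.863636.
(This is only a lower bound; the true E[α(G)] may be larger.)

E[α(G)] ≥ 1471/22 ≈ 66.863636.


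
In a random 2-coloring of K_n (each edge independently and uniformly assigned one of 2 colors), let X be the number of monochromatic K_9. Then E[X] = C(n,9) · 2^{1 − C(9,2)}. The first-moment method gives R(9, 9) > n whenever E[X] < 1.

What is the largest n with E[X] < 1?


We need C(n, 9) · 2^{1 − 36} < 1, i.e. C(n, 9) < 2^{36 − 1} = 34359738368.
Check values of n near the boundary:
  n = 61: C(61, 9) = 17341763505; 17341763505 < 34359738368? YES
  n = 62: C(62, 9) = 20286591270; 20286591270 < 34359738368? YES
  n = 63: C(63, 9) = 23667689815; 23667689815 < 34359738368? YES
  n = 64: C(64, 9) = 27540584512; 27540584512 < 34359738368? YES
  n = 65: C(65, 9) = 31966749880; 31966749880 < 34359738368? YES
  n = 66: C(66, 9) = 37014131440; 37014131440 < 34359738368? NO
  n = 67: C(67, 9) = 42757703560; 42757703560 < 34359738368? NO
The largest n with C(n, 9) < 34359738368 is n = 65 (where E[X] = 3995843735/4294967296 ≈ 0.93035). Hence R(9, 9) > 65, i.e. R(9, 9) ≥ 66.

Largest n = 65; hence R(9, 9) > 65.


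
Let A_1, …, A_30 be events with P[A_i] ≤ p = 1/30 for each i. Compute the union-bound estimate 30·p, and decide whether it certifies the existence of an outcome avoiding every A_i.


Union bound: P[∪_{i=1}^{30} A_i] ≤ Σ_i P[A_i] ≤ 30·p = 30·(1/30) = 1.
Numerically: 1 ≈ 1.000.
Is 1 < 1? NO.
Since the bound 1 is ≥ 1, the union bound is uninformative here; it does NOT by itself certify existence.

30·p = 1 ≈ 1.000; existence NOT certified by the union bound.


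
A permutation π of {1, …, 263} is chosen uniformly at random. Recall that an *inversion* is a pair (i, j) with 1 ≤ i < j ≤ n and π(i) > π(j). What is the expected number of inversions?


Write X = Σ X_I over the C(263, 2) = 34453 pairs i < j, with X_I the indicator of one inversion.
There are 34453 indicators.
For each fixed pair i < j, the values π(i) and π(j) are two distinct elements of {1, …, 263} in uniformly random order; by symmetry P[π(i) > π(j)] = 1/2.
By linearity: E[X] = 34453 · (1/2) = C(263, 2) · (1/2) = 34453/2 = 34453/2 ≈ 17226.500000.

E[X] = 34453/2 = 17226.500000.


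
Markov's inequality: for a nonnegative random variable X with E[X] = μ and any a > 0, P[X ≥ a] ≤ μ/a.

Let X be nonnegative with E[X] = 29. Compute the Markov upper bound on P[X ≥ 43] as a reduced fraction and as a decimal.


μ = E[X] = 29, a = 43.
Markov: P[X ≥ 43] ≤ μ/a = (29)/43 = 29/43.
Numerically: ≈ 0.674.
(Since a = 43 > μ = 29.000, the bound 29/43 is < 1 and informative.)

P[X ≥ 43] ≤ 29/43 ≈ 0.674.


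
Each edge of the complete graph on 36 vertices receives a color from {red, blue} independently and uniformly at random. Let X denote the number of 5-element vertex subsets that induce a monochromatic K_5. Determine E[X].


Let X = Σ_S X_S over the C(36, 5) = 376992 subsets S of size 5, where X_S = 1 if the K_5 on S is monochromatic.
For a fixed S, the K_5 on S has C(5, 2) = 10 edges. P[all 10 edges red] = (1/2)^10, and likewise for blue, so P[monochromatic] = 2·(1/2)^10 = 2^{1 − 10} = 1/512.
By linearity: E[X] = C(36, 5) · 2^{1 − 10} = 376992 · 1/512 = 11781/16.
Numerically: E[X] ≈ 736.312.

E[X] = C(36,5)·2^(1−C(5,2)) = 11781/16 ≈ 736.312.


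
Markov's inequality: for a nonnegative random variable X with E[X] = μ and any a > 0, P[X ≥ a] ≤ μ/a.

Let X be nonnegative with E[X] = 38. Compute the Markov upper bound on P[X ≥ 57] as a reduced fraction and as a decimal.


μ = E[X] = 38, a = 57.
Markov: P[X ≥ 57] ≤ μ/a = (38)/57 = 2/3.
Numerically: ≈ 0.66667.
(Since a = 57 > μ = 38.00000, the bound 2/3 is < 1 and informative.)

P[X ≥ 57] ≤ 2/3 ≈ 0.66667.


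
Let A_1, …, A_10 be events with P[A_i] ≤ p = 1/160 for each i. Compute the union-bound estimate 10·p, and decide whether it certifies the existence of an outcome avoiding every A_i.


Union bound: P[∪_{i=1}^{10} A_i] ≤ Σ_i P[A_i] ≤ 10·p = 10·(1/160) = 1/16.
Numerically: 1/16 ≈ 0.062.
Is 1/16 < 1? YES.
Since P[∪ A_i] ≤ 1/16 < 1, the complement has P[∩ A_i^c] ≥ 1 − 1/16 = 15/16 > 0, so some outcome avoids every A_i.

10·p = 1/16 ≈ 0.062; existence CERTIFIED by the union bound.


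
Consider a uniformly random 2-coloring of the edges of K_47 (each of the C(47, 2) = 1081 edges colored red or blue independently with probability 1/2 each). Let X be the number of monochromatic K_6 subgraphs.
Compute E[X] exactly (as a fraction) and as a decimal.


Let X = Σ_S X_S over the C(47, 6) = 10737573 subsets S of size 6, where X_S = 1 if the K_6 on S is monochromatic.
For a fixed S, the K_6 on S has C(6, 2) = 15 edges. P[all 15 edges red] = (1/2)^15, and likewise for blue, so P[monochromatic] = 2·(1/2)^15 = 2^{1 − 15} = 1/16384.
By linearity of expectation: E[X] = C(47, 6) · 2^{1 − 15} = 10737573 · 1/16384 = 10737573/16384.
Numerically: E[X] ≈ 655.3694.

E[X] = C(47,6)·2^(1−C(6,2)) = 10737573/16384 ≈ 655.3694.


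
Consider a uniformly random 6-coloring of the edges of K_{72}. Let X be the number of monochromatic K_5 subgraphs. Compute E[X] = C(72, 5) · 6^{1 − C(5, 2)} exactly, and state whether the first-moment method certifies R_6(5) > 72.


E[X] = C(72, 5) · 6^{1 − 10} = 13991544 · 6^{−9} = 13991544/10077696.
As a reduced fraction: E[X] = 194327/139968 ≈ 1.388.
Is E[X] < 1? NO.
Since E[X] ≥ 1, the first-moment bound is inconclusive at n = 72; it does NOT by itself certify R_6(5) > 72.

E[X] = 194327/139968 ≈ 1.388; E[X] ≥ 1; first-moment method inconclusive here.


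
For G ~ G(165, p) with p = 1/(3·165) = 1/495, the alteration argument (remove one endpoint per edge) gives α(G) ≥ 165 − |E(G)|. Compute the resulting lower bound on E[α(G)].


E[|E(G)|] = C(165, 2)·p = 13530 · (1/495) = 82/3.
E[α(G)] ≥ n − E[|E(G)|] = 165 − 82/3 = 413/3.
Numerically: ≈ 137.666667.
(This is only a lower bound; the true E[α(G)] may be larger.)

E[α(G)] ≥ 413/3 ≈ 137.666667.


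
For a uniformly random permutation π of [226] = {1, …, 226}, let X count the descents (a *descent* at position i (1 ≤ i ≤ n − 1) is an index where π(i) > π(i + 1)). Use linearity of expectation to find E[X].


Write X = Σ X_I over i = 1, …, 225, with X_I the indicator of one descent.
There are 225 indicators.
For each fixed i, the pair (π(i), π(i+1)) is a uniformly random ordered pair of distinct values from {1, …, 226}; by symmetry P[π(i) > π(i+1)] = 1/2.
By linearity: E[X] = 225 · (1/2) = (226 − 1) · (1/2) = 225/2 ≈ 112.500.

E[X] = 225/2 = 112.500.


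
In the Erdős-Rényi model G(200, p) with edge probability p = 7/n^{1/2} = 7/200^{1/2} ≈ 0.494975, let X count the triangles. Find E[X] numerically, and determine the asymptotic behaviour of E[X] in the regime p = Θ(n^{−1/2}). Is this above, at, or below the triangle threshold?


Number of potential triangles: C(200, 3) = 1313400.
Each occurs with probability p³ ≈ (0.494975)³ ≈ 1.21268813e-01.
By linearity: E[X] = C(200, 3)·p³ ≈ 1313400 · 1.21268813e-01 ≈ 159274.458959.
Since α = 1/2 < 1, p = c/n^{1/2} ≫ 1/n is above the triangle threshold p ~ 1/n. Asymptotically E[X] ~ (c³/6)·n^{3(1−α)} = (7³/6)·n^{1.5} → ∞; triangles are abundant w.h.p.

E[X] ≈ 159274.458959; in regime p = Θ(1/n^{1/2}) E[X] diverges (above the triangle threshold p ~ 1/n).


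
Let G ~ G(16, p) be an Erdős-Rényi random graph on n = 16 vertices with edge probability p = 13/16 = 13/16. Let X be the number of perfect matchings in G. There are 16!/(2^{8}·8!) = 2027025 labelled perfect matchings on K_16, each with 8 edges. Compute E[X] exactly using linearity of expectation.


K_16 has 16!/(2^{8}·8!) = 2027025 labelled perfect matchings.
For each such perfect matching H, let X_H = 1 if all 8 edges of H are present in G. Then P[X_H = 1] = p^{8} = (13/16)^{8} = 815730721/4294967296.
By linearity of expectation: E[X] = Σ_H E[X_H] = 2027025 · p^{8} = 2027025 · 815730721/4294967296 = 1653506564735025/4294967296.
Numerically: E[X] ≈ 384987.

E[X] = 2027025 · (13/16)^{8} = 1653506564735025/4294967296 ≈ 384987.


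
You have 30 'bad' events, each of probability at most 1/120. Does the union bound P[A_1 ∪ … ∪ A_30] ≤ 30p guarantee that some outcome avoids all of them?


Union bound: P[∪_{i=1}^{30} A_i] ≤ Σ_i P[A_i] ≤ 30·p = 30·(1/120) = 1/4.
Numerically: 1/4 ≈ 0.250.
Is 1/4 < 1? YES.
Since P[∪ A_i] ≤ 1/4 < 1, the complement has P[∩ A_i^c] ≥ 1 − 1/4 = 3/4 > 0, so some outcome avoids every A_i.

30·p = 1/4 ≈ 0.250; existence CERTIFIED by the union bound.


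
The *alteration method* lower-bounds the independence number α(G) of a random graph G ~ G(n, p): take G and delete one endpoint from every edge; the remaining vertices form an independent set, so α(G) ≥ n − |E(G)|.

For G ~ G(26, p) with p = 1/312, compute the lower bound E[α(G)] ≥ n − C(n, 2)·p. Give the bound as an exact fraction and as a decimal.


E[|E(G)|] = C(26, 2)·p = 325 · (1/312) = 25/24.
E[α(G)] ≥ n − E[|E(G)|] = 26 − 25/24 = 599/24.
Numerically: ≈ 24.958.
(This is only a lower bound; the true E[α(G)] may be larger.)

E[α(G)] ≥ 599/24 ≈ 24.958.


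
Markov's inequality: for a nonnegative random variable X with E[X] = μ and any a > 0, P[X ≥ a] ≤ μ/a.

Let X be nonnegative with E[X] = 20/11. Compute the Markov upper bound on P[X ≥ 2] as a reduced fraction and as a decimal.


μ = E[X] = 20/11, a = 2.
Markov: P[X ≥ 2] ≤ μ/a = (20/11)/2 = 10/11.
Numerically: ≈ 0.9091.
(Since a = 2 > μ = 1.8182, the bound 10/11 is < 1 and informative.)

P[X ≥ 2] ≤ 10/11 ≈ 0.9091.


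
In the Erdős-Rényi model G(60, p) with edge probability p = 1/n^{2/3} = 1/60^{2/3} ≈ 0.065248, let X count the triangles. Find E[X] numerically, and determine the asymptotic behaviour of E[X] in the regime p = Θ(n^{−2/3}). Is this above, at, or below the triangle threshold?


Number of potential triangles: C(60, 3) = 34220.
Each occurs with probability p³ ≈ (0.065248)³ ≈ 2.7777778e-04.
By linearity: E[X] = C(60, 3)·p³ ≈ 34220 · 2.7777778e-04 ≈ 9.50556.
Since α = 2/3 < 1, p = c/n^{2/3} ≫ 1/n is above the triangle threshold p ~ 1/n. Asymptotically E[X] ~ (c³/6)·n^{3(1−α)} = (1³/6)·n^{1} → ∞; triangles are abundant w.h.p.

E[X] ≈ 9.50556; in regime p = Θ(1/n^{2/3}) E[X] diverges (above the triangle threshold p ~ 1/n).


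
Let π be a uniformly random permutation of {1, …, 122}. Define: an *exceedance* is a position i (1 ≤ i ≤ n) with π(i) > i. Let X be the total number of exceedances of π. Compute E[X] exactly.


Write X = Σ_{i=1}^{122} X_i, where X_i = 1_{π(i) > i}.
For each fixed i, π(i) is uniform over {1, …, 122} (marginal of a uniform permutation), so P[π(i) > i] = (n − i)/n. Summing: Σ_{i=1}^{122} (n − i)/n = (0 + 1 + … + 121)/122 = 122(122 − 1)/(2·122) = (122 − 1)/2.
Hence E[X] = Σ_{i=1}^{122} (122 − i)/122 = 121/2 ≈ 60.50000.

E[X] = 121/2 = 60.50000.


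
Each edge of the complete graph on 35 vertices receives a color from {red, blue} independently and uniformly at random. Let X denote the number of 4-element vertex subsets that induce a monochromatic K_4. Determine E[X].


Let X = Σ_S X_S over the C(35, 4) = 52360 subsets S of size 4, where X_S = 1 if the K_4 on S is monochromatic.
For a fixed S, the K_4 on S has C(4, 2) = 6 edges. P[all 6 edges red] = (1/2)^6, and likewise for blue, so P[monochromatic] = 2·(1/2)^6 = 2^{1 − 6} = 1/32.
By linearity of expectation: E[X] = C(35, 4) · 2^{1 − 6} = 52360 · 1/32 = 6545/4.
Numerically: E[X] ≈ 1636.250000.

E[X] = C(35,4)·2^(1−C(4,2)) = 6545/4 ≈ 1636.250000.


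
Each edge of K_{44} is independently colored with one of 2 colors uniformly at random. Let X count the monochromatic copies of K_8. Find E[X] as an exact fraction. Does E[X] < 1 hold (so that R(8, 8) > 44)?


E[X] = C(44, 8) · 2^{1 − 28} = 177232627 · 2^{−27} = 177232627/134217728.
As a reduced fraction: E[X] = 177232627/134217728 ≈ 1.3204860.
Is E[X] < 1? NO.
Since E[X] ≥ 1, the first-moment bound is inconclusive at n = 44; it does NOT by itself certify R(8, 8) > 44.

E[X] = 177232627/134217728 ≈ 1.3204860; E[X] ≥ 1; first-moment method inconclusive here.


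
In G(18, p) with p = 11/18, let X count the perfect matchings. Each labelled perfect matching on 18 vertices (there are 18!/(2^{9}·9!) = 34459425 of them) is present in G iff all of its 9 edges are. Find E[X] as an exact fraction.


K_18 has 18!/(2^{9}·9!) = 34459425 labelled perfect matchings.
For each such perfect matching H, let X_H = 1 if all 9 edges of H are present in G. Then P[X_H = 1] = p^{9} = (11/18)^{9} = 2357947691/198359290368.
By linearity: E[X] = Σ_H E[X_H] = 34459425 · p^{9} = 34459425 · 2357947691/198359290368 = 1003129896443675/2448880128.
Numerically: E[X] ≈ 4.1e+05.

E[X] = 34459425 · (11/18)^{9} = 1003129896443675/2448880128 ≈ 4.1e+05.


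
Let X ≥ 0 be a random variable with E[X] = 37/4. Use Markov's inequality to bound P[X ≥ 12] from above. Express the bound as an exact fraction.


μ = E[X] = 37/4, a = 12.
Markov: P[X ≥ 12] ≤ μ/a = (37/4)/12 = 37/48.
Numerically: ≈ 0.7708.
(Since a = 12 > μ = 9.2500, the bound 37/48 is < 1 and informative.)

P[X ≥ 12] ≤ 37/48 ≈ 0.7708.


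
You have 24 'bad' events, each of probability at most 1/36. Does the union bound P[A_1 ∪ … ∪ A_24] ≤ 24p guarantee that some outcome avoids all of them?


Union bound: P[∪_{i=1}^{24} A_i] ≤ Σ_i P[A_i] ≤ 24·p = 24·(1/36) = 2/3.
Numerically: 2/3 ≈ 0.667.
Is 2/3 < 1? YES.
Since P[∪ A_i] ≤ 2/3 < 1, the complement has P[∩ A_i^c] ≥ 1 − 2/3 = 1/3 > 0, so some outcome avoids every A_i.

24·p = 2/3 ≈ 0.667; existence CERTIFIED by the union bound.
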